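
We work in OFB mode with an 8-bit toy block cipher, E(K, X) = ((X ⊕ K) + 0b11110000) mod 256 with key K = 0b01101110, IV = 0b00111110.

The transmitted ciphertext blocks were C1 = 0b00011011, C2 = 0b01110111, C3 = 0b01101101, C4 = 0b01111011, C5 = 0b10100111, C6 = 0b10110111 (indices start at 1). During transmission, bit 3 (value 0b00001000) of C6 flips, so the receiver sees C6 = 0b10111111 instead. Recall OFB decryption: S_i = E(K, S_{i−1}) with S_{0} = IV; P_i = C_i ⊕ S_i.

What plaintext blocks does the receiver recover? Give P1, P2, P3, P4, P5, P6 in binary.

P1 = 0b01011011, P2 = 0b01101001, P3 = 0b00001101, P4 = 0b10000101, P5 = 0b00100111, P6 = 0b01100001

Only C6 changed, to 0b10111111. In OFB, a change in C_i flips the same bit in P_i only; the keystream is unaffected. Decrypting the received ciphertext:
P1: S = E(K, 0b00111110) = 0b01000000; 0b00011011 ⊕ 0b01000000 = 0b01011011.
P2: S = E(K, 0b01000000) = 0b00011110; 0b01110111 ⊕ 0b00011110 = 0b01101001.
P3: S = E(K, 0b00011110) = 0b01100000; 0b01101101 ⊕ 0b01100000 = 0b00001101.
P4: S = E(K, 0b01100000) = 0b11111110; 0b01111011 ⊕ 0b11111110 = 0b10000101.
P5: S = E(K, 0b11111110) = 0b10000000; 0b10100111 ⊕ 0b10000000 = 0b00100111.
P6: S = E(K, 0b10000000) = 0b11011110; 0b10111111 ⊕ 0b11011110 = 0b01100001.
Blocks that differ from the original plaintext: P6.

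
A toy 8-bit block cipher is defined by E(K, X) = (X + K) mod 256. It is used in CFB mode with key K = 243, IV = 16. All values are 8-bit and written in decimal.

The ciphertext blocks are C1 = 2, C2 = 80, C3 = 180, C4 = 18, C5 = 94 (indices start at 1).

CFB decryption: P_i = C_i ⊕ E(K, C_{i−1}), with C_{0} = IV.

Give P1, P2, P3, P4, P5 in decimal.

P1: E(K, 16) = 3; 2 ⊕ 3 = 1.
P2: E(K, 2) = 245; 80 ⊕ 245 = 165.
P3: E(K, 80) = 67; 180 ⊕ 67 = 247.
P4: E(K, 180) = 167; 18 ⊕ 167 = 181.
P5: E(K, 18) = 5; 94 ⊕ 5 = 91.

P1 = 1, P2 = 165, P3 = 247, P4 = 181, P5 = 91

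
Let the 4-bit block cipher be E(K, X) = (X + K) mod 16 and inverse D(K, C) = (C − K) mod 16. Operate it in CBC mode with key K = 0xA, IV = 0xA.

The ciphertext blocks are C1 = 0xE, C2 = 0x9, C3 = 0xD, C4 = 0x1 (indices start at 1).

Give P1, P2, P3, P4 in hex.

CBC decryption: P_i = D(K, C_i) ⊕ C_{i−1}, with C_{0} = IV.
P1: D(K, 0xE) = 0x4; 0x4 ⊕ 0xA = 0xE.
P2: D(K, 0x9) = 0xF; 0xF ⊕ 0xE = 0x1.
P3: D(K, 0xD) = 0x3; 0x3 ⊕ 0x9 = 0xA.
P4: D(K, 0x1) = 0x7; 0x7 ⊕ 0xD = 0xA.

P1 = 0xE, P2 = 0x1, P3 = 0xA, P4 = 0xA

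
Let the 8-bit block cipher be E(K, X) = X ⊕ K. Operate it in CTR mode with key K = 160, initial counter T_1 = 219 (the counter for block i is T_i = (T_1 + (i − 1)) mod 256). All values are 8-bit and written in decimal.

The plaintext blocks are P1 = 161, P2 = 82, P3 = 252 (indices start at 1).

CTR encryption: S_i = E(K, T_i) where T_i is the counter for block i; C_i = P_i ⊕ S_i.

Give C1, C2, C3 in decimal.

C1: T = 219, S = E(K, T) = 123; 161 ⊕ 123 = 218.
C2: T = 220, S = E(K, T) = 124; 82 ⊕ 124 = 46.
C3: T = 221, S = E(K, T) = 125; 252 ⊕ 125 = 129.

C1 = 218, C2 = 46, C3 = 129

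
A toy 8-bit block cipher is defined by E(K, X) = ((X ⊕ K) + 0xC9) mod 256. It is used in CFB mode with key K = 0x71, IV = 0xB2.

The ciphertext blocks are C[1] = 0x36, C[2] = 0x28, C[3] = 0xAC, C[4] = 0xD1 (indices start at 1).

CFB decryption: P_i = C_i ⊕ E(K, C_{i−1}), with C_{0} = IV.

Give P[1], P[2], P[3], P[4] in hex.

P[1] = 0xBA, P[2] = 0x38, P[3] = 0x8E, P[4] = 0x77

P[1]: E(K, 0xB2) = 0x8C; 0x36 ⊕ 0x8C = 0xBA.
P[2]: E(K, 0x36) = 0x10; 0x28 ⊕ 0x10 = 0x38.
P[3]: E(K, 0x28) = 0x22; 0xAC ⊕ 0x22 = 0x8E.
P[4]: E(K, 0xAC) = 0xA6; 0xD1 ⊕ 0xA6 = 0x77.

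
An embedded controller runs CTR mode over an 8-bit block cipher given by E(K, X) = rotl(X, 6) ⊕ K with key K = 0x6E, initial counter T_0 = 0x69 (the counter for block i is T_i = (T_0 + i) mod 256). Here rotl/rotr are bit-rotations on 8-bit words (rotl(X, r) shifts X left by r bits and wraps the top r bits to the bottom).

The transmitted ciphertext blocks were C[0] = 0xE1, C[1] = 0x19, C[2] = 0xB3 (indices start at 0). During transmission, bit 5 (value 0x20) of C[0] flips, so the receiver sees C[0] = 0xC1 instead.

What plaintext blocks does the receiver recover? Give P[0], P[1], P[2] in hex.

P[0] = 0xF5, P[1] = 0xED, P[2] = 0x07

CTR decryption: S_i = E(K, T_i) where T_i is the counter for block i; P_i = C_i ⊕ S_i.
Only C[0] changed, to 0xC1. In CTR, a change in C_i flips the same bit in P_i only; the keystream is unaffected. Decrypting the received ciphertext:
P[0]: T = 0x69, S = E(K, T) = 0x34; 0xC1 ⊕ 0x34 = 0xF5.
P[1]: T = 0x6A, S = E(K, T) = 0xF4; 0x19 ⊕ 0xF4 = 0xED.
P[2]: T = 0x6B, S = E(K, T) = 0xB4; 0xB3 ⊕ 0xB4 = 0x07.
Blocks that differ from the original plaintext: P[0].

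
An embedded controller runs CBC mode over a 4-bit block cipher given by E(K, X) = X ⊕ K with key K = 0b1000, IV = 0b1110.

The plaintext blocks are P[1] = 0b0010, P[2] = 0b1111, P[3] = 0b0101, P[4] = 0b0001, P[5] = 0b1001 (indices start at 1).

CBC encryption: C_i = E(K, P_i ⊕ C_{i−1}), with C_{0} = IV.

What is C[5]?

C[5] = 0b0110

C[1]: P[1] ⊕ 0b1110 = 0b1100; E(K, 0b1100) = 0b0100.
C[2]: P[2] ⊕ 0b0100 = 0b1011; E(K, 0b1011) = 0b0011.
C[3]: P[3] ⊕ 0b0011 = 0b0110; E(K, 0b0110) = 0b1110.
C[4]: P[4] ⊕ 0b1110 = 0b1111; E(K, 0b1111) = 0b0111.
C[5]: P[5] ⊕ 0b0111 = 0b1110; E(K, 0b1110) = 0b0110.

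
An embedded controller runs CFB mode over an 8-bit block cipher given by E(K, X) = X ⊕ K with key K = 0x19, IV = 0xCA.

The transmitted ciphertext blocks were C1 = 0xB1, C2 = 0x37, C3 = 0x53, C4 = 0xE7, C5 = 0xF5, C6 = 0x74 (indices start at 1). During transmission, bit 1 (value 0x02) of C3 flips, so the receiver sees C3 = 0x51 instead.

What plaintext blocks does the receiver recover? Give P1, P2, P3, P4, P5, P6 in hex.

P1 = 0x62, P2 = 0x9F, P3 = 0x7F, P4 = 0xAF, P5 = 0x0B, P6 = 0x98

CFB decryption: P_i = C_i ⊕ E(K, C_{i−1}), with C_{0} = IV.
Only C3 changed, to 0x51. In CFB, a change in C_i flips the same bit in P_i and garbles P_{i+1}. Decrypting the received ciphertext:
P1: E(K, 0xCA) = 0xD3; 0xB1 ⊕ 0xD3 = 0x62.
P2: E(K, 0xB1) = 0xA8; 0x37 ⊕ 0xA8 = 0x9F.
P3: E(K, 0x37) = 0x2E; 0x51 ⊕ 0x2E = 0x7F.
P4: E(K, 0x51) = 0x48; 0xE7 ⊕ 0x48 = 0xAF.
P5: E(K, 0xE7) = 0xFE; 0xF5 ⊕ 0xFE = 0x0B.
P6: E(K, 0xF5) = 0xEC; 0x74 ⊕ 0xEC = 0x98.
Blocks that differ from the original plaintext: P3, P4.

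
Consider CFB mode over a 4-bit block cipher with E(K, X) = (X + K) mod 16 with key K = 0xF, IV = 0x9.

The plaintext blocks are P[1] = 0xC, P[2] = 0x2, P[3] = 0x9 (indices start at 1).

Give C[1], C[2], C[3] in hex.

CFB encryption: C_i = P_i ⊕ E(K, C_{i−1}), with C_{0} = IV.
C[1]: E(K, 0x9) = 0x8; 0xC ⊕ 0x8 = 0x4.
C[2]: E(K, 0x4) = 0x3; 0x2 ⊕ 0x3 = 0x1.
C[3]: E(K, 0x1) = 0x0; 0x9 ⊕ 0x0 = 0x9.

C[1] = 0x4, C[2] = 0x1, C[3] = 0x9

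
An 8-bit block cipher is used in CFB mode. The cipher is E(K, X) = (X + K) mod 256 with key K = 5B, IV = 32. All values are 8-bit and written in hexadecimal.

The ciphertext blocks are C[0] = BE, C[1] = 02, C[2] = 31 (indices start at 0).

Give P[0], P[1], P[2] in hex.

CFB decryption: P_i = C_i ⊕ E(K, C_{i−1}), with C_{−1} = IV.
P[0]: E(K, 32) = 8D; BE ⊕ 8D = 33.
P[1]: E(K, BE) = 19; 02 ⊕ 19 = 1B.
P[2]: E(K, 02) = 5D; 31 ⊕ 5D = 6C.

P[0] = 33, P[1] = 1B, P[2] = 6C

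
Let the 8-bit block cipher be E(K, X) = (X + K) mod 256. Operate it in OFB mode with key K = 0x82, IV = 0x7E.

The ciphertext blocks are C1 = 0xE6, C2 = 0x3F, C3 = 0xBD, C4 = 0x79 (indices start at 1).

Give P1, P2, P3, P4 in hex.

P1 = 0xE6, P2 = 0xBD, P3 = 0xB9, P4 = 0xFF

OFB decryption: S_i = E(K, S_{i−1}) with S_{0} = IV; P_i = C_i ⊕ S_i.
P1: S = E(K, 0x7E) = 0x00; 0xE6 ⊕ 0x00 = 0xE6.
P2: S = E(K, 0x00) = 0x82; 0x3F ⊕ 0x82 = 0xBD.
P3: S = E(K, 0x82) = 0x04; 0xBD ⊕ 0x04 = 0xB9.
P4: S = E(K, 0x04) = 0x86; 0x79 ⊕ 0x86 = 0xFF.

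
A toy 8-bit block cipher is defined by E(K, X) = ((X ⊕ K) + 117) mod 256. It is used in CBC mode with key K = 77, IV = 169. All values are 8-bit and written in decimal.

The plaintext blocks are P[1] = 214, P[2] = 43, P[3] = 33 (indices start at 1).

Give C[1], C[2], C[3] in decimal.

CBC encryption: C_i = E(K, P_i ⊕ C_{i−1}), with C_{0} = IV.
C[1]: P[1] ⊕ 169 = 127; E(K, 127) = 167.
C[2]: P[2] ⊕ 167 = 140; E(K, 140) = 54.
C[3]: P[3] ⊕ 54 = 23; E(K, 23) = 207.

C[1] = 167, C[2] = 54, C[3] = 207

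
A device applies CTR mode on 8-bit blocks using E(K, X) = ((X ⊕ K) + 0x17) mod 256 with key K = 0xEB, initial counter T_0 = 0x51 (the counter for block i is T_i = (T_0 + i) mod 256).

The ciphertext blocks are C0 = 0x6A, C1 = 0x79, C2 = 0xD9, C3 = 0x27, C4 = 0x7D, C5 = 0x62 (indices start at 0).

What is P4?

P4 = 0xA8

CTR decryption: S_i = E(K, T_i) where T_i is the counter for block i; P_i = C_i ⊕ S_i.
P4: T = 0x55, S = E(K, T) = 0xD5; 0x7D ⊕ 0xD5 = 0xA8.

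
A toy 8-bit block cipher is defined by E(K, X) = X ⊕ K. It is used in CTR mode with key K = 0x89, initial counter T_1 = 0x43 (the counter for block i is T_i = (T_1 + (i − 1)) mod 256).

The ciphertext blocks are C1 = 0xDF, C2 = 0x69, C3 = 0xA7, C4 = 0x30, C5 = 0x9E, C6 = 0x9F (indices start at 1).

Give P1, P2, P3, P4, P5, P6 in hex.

P1 = 0x15, P2 = 0xA4, P3 = 0x6B, P4 = 0xFF, P5 = 0x50, P6 = 0x5E

CTR decryption: S_i = E(K, T_i) where T_i is the counter for block i; P_i = C_i ⊕ S_i.
P1: T = 0x43, S = E(K, T) = 0xCA; 0xDF ⊕ 0xCA = 0x15.
P2: T = 0x44, S = E(K, T) = 0xCD; 0x69 ⊕ 0xCD = 0xA4.
P3: T = 0x45, S = E(K, T) = 0xCC; 0xA7 ⊕ 0xCC = 0x6B.
P4: T = 0x46, S = E(K, T) = 0xCF; 0x30 ⊕ 0xCF = 0xFF.
P5: T = 0x47, S = E(K, T) = 0xCE; 0x9E ⊕ 0xCE = 0x50.
P6: T = 0x48, S = E(K, T) = 0xC1; 0x9F ⊕ 0xC1 = 0x5E.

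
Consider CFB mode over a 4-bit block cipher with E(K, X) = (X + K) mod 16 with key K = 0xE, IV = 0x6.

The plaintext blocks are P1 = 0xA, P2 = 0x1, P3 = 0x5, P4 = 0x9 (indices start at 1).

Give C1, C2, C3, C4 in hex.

CFB encryption: C_i = P_i ⊕ E(K, C_{i−1}), with C_{0} = IV.
C1: E(K, 0x6) = 0x4; 0xA ⊕ 0x4 = 0xE.
C2: E(K, 0xE) = 0xC; 0x1 ⊕ 0xC = 0xD.
C3: E(K, 0xD) = 0xB; 0x5 ⊕ 0xB = 0xE.
C4: E(K, 0xE) = 0xC; 0x9 ⊕ 0xC = 0x5.

C1 = 0xE, C2 = 0xD, C3 = 0xE, C4 = 0x5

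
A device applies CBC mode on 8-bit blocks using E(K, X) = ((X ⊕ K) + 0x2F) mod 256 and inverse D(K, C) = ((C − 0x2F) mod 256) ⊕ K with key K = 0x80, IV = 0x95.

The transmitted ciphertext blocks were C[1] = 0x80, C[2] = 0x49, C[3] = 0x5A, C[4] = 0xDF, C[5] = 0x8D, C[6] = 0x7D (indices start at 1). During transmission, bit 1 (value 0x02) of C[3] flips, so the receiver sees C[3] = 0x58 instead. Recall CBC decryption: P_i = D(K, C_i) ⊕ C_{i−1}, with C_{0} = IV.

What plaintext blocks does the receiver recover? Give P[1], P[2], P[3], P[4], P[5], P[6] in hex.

Only C[3] changed, to 0x58. In CBC, a change in C_i garbles P_i and flips the same bit in P_{i+1}. Decrypting the received ciphertext:
P[1]: D(K, 0x80) = 0xD1; 0xD1 ⊕ 0x95 = 0x44.
P[2]: D(K, 0x49) = 0x9A; 0x9A ⊕ 0x80 = 0x1A.
P[3]: D(K, 0x58) = 0xA9; 0xA9 ⊕ 0x49 = 0xE0.
P[4]: D(K, 0xDF) = 0x30; 0x30 ⊕ 0x58 = 0x68.
P[5]: D(K, 0x8D) = 0xDE; 0xDE ⊕ 0xDF = 0x01.
P[6]: D(K, 0x7D) = 0xCE; 0xCE ⊕ 0x8D = 0x43.
Blocks that differ from the original plaintext: P[3], P[4].

P[1] = 0x44, P[2] = 0x1A, P[3] = 0xE0, P[4] = 0x68, P[5] = 0x01, P[6] = 0x43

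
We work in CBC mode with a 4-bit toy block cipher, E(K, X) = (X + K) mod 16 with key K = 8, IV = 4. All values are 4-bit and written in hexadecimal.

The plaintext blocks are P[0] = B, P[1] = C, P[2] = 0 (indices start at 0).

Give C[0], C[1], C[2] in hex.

CBC encryption: C_i = E(K, P_i ⊕ C_{i−1}), with C_{−1} = IV.
C[0]: P[0] ⊕ 4 = F; E(K, F) = 7.
C[1]: P[1] ⊕ 7 = B; E(K, B) = 3.
C[2]: P[2] ⊕ 3 = 3; E(K, 3) = B.

C[0] = 7, C[1] = 3, C[2] = B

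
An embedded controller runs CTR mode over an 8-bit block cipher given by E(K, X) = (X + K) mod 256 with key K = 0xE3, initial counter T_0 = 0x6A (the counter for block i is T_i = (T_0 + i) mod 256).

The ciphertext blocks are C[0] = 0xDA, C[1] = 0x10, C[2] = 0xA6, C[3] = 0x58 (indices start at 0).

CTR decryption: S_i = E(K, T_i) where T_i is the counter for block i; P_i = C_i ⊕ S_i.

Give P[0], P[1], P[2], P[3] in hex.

P[0] = 0x97, P[1] = 0x5E, P[2] = 0xE9, P[3] = 0x08

P[0]: T = 0x6A, S = E(K, T) = 0x4D; 0xDA ⊕ 0x4D = 0x97.
P[1]: T = 0x6B, S = E(K, T) = 0x4E; 0x10 ⊕ 0x4E = 0x5E.
P[2]: T = 0x6C, S = E(K, T) = 0x4F; 0xA6 ⊕ 0x4F = 0xE9.
P[3]: T = 0x6D, S = E(K, T) = 0x50; 0x58 ⊕ 0x50 = 0x08.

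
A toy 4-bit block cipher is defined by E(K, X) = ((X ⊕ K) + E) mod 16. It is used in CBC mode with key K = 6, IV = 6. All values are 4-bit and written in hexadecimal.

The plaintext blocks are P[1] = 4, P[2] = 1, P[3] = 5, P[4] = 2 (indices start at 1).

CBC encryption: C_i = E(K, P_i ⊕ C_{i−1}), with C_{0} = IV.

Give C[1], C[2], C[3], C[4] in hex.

C[1] = 2, C[2] = 3, C[3] = E, C[4] = 8

C[1]: P[1] ⊕ 6 = 2; E(K, 2) = 2.
C[2]: P[2] ⊕ 2 = 3; E(K, 3) = 3.
C[3]: P[3] ⊕ 3 = 6; E(K, 6) = E.
C[4]: P[4] ⊕ E = C; E(K, C) = 8.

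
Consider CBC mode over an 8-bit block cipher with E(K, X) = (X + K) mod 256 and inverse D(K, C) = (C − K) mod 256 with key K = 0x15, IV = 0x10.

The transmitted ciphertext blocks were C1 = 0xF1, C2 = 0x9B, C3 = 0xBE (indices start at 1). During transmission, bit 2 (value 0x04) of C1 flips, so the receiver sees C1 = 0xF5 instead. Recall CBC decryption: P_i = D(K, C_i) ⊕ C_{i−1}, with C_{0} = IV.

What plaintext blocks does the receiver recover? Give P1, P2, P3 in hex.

P1 = 0xF0, P2 = 0x73, P3 = 0x32

Only C1 changed, to 0xF5. In CBC, a change in C_i garbles P_i and flips the same bit in P_{i+1}. Decrypting the received ciphertext:
P1: D(K, 0xF5) = 0xE0; 0xE0 ⊕ 0x10 = 0xF0.
P2: D(K, 0x9B) = 0x86; 0x86 ⊕ 0xF5 = 0x73.
P3: D(K, 0xBE) = 0xA9; 0xA9 ⊕ 0x9B = 0x32.
Blocks that differ from the original plaintext: P1, P2.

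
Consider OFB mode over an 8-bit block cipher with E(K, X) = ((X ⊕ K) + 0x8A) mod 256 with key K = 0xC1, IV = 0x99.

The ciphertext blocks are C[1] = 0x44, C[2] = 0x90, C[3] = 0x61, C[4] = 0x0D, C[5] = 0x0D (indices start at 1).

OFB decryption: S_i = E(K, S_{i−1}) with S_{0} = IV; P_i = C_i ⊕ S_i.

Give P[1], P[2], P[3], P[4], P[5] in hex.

P[1]: S = E(K, 0x99) = 0xE2; 0x44 ⊕ 0xE2 = 0xA6.
P[2]: S = E(K, 0xE2) = 0xAD; 0x90 ⊕ 0xAD = 0x3D.
P[3]: S = E(K, 0xAD) = 0xF6; 0x61 ⊕ 0xF6 = 0x97.
P[4]: S = E(K, 0xF6) = 0xC1; 0x0D ⊕ 0xC1 = 0xCC.
P[5]: S = E(K, 0xC1) = 0x8A; 0x0D ⊕ 0x8A = 0x87.

P[1] = 0xA6, P[2] = 0x3D, P[3] = 0x97, P[4] = 0xCC, P[5] = 0x87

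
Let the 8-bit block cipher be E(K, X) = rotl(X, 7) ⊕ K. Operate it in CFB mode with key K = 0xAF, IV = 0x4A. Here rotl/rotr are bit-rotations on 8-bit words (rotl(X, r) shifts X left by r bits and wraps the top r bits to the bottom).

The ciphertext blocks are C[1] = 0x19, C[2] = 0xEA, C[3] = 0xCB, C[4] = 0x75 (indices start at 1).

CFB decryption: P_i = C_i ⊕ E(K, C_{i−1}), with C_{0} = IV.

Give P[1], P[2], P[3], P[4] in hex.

P[1]: E(K, 0x4A) = 0x8A; 0x19 ⊕ 0x8A = 0x93.
P[2]: E(K, 0x19) = 0x23; 0xEA ⊕ 0x23 = 0xC9.
P[3]: E(K, 0xEA) = 0xDA; 0xCB ⊕ 0xDA = 0x11.
P[4]: E(K, 0xCB) = 0x4A; 0x75 ⊕ 0x4A = 0x3F.

P[1] = 0x93, P[2] = 0xC9, P[3] = 0x11, P[4] = 0x3F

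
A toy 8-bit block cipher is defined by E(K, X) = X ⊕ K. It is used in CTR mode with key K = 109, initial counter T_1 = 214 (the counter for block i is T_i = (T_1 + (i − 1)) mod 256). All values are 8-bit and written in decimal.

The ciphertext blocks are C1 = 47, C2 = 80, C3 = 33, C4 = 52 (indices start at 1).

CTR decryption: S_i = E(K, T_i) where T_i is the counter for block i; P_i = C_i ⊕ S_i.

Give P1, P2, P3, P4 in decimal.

P1 = 148, P2 = 234, P3 = 148, P4 = 128

P1: T = 214, S = E(K, T) = 187; 47 ⊕ 187 = 148.
P2: T = 215, S = E(K, T) = 186; 80 ⊕ 186 = 234.
P3: T = 216, S = E(K, T) = 181; 33 ⊕ 181 = 148.
P4: T = 217, S = E(K, T) = 180; 52 ⊕ 180 = 128.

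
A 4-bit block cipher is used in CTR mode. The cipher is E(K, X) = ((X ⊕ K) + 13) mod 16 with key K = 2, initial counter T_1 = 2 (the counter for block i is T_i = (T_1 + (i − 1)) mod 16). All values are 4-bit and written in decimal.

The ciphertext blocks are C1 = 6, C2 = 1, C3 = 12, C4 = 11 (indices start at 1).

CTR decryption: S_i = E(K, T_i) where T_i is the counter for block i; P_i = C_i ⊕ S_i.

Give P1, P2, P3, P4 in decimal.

P1 = 11, P2 = 15, P3 = 15, P4 = 15

P1: T = 2, S = E(K, T) = 13; 6 ⊕ 13 = 11.
P2: T = 3, S = E(K, T) = 14; 1 ⊕ 14 = 15.
P3: T = 4, S = E(K, T) = 3; 12 ⊕ 3 = 15.
P4: T = 5, S = E(K, T) = 4; 11 ⊕ 4 = 15.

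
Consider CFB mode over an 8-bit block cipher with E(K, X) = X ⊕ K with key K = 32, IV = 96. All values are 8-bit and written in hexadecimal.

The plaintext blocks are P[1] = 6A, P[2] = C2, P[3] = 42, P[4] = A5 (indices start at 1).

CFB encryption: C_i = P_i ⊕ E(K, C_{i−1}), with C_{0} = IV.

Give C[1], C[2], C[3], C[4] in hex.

C[1]: E(K, 96) = A4; 6A ⊕ A4 = CE.
C[2]: E(K, CE) = FC; C2 ⊕ FC = 3E.
C[3]: E(K, 3E) = 0C; 42 ⊕ 0C = 4E.
C[4]: E(K, 4E) = 7C; A5 ⊕ 7C = D9.

C[1] = CE, C[2] = 3E, C[3] = 4E, C[4] = D9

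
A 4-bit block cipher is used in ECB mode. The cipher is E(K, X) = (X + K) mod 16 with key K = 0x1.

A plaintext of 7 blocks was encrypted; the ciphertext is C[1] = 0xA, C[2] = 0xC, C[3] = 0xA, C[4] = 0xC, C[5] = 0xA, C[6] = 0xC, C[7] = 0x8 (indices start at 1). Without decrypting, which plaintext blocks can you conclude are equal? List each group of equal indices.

ECB encrypts each block independently with the same key, so equal ciphertext blocks imply equal plaintext blocks.
C[1] = C[3] = C[5] = 0xA, so P[1] = P[3] = P[5].
C[2] = C[4] = C[6] = 0xC, so P[2] = P[4] = P[6].

P[1] = P[3] = P[5]; P[2] = P[4] = P[6]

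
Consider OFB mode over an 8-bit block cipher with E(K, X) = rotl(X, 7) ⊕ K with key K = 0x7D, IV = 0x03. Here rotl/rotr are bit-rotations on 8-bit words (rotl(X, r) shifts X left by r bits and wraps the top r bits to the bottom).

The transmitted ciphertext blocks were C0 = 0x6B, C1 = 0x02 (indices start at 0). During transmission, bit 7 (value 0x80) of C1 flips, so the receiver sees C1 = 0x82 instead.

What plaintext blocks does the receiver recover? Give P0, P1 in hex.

OFB decryption: S_i = E(K, S_{i−1}) with S_{−1} = IV; P_i = C_i ⊕ S_i.
Only C1 changed, to 0x82. In OFB, a change in C_i flips the same bit in P_i only; the keystream is unaffected. Decrypting the received ciphertext:
P0: S = E(K, 0x03) = 0xFC; 0x6B ⊕ 0xFC = 0x97.
P1: S = E(K, 0xFC) = 0x03; 0x82 ⊕ 0x03 = 0x81.
Blocks that differ from the original plaintext: P1.

P0 = 0x97, P1 = 0x81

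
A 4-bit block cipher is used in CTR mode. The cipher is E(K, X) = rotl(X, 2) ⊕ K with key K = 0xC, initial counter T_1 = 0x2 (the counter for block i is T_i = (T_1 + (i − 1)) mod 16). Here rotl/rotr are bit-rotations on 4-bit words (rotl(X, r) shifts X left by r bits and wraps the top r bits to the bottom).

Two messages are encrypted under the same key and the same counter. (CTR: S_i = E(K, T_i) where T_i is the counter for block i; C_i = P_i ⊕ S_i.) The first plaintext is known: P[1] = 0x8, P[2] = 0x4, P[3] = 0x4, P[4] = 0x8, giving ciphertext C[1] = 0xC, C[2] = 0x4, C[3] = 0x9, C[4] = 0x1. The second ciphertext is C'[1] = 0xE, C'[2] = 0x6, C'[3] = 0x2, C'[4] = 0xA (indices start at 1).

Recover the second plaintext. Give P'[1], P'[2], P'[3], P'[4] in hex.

P'[1] = 0xA, P'[2] = 0x6, P'[3] = 0xF, P'[4] = 0x3

In CTR with a reused counter, both messages share the same keystream S_i, so C_i ⊕ C'_i = P_i ⊕ P'_i and thus P'_i = P_i ⊕ C_i ⊕ C'_i.
P'[1]: 0x8 ⊕ 0xC ⊕ 0xE = 0xA.
P'[2]: 0x4 ⊕ 0x4 ⊕ 0x6 = 0x6.
P'[3]: 0x4 ⊕ 0x9 ⊕ 0x2 = 0xF.
P'[4]: 0x8 ⊕ 0x1 ⊕ 0xA = 0x3.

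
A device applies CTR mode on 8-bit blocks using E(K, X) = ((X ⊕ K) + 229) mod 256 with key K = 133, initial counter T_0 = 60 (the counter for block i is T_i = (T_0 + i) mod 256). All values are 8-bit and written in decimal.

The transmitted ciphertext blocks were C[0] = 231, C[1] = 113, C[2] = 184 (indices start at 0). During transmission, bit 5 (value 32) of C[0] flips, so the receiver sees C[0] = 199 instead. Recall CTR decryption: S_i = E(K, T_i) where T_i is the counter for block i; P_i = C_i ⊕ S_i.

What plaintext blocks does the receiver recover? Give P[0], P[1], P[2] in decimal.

P[0] = 89, P[1] = 236, P[2] = 24

Only C[0] changed, to 199. In CTR, a change in C_i flips the same bit in P_i only; the keystream is unaffected. Decrypting the received ciphertext:
P[0]: T = 60, S = E(K, T) = 158; 199 ⊕ 158 = 89.
P[1]: T = 61, S = E(K, T) = 157; 113 ⊕ 157 = 236.
P[2]: T = 62, S = E(K, T) = 160; 184 ⊕ 160 = 24.
Blocks that differ from the original plaintext: P[0].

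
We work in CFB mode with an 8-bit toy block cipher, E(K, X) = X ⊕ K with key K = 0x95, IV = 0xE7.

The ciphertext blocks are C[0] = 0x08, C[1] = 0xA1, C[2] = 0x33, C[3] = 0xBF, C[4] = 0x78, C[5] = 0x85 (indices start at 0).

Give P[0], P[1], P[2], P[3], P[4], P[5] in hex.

CFB decryption: P_i = C_i ⊕ E(K, C_{i−1}), with C_{−1} = IV.
P[0]: E(K, 0xE7) = 0x72; 0x08 ⊕ 0x72 = 0x7A.
P[1]: E(K, 0x08) = 0x9D; 0xA1 ⊕ 0x9D = 0x3C.
P[2]: E(K, 0xA1) = 0x34; 0x33 ⊕ 0x34 = 0x07.
P[3]: E(K, 0x33) = 0xA6; 0xBF ⊕ 0xA6 = 0x19.
P[4]: E(K, 0xBF) = 0x2A; 0x78 ⊕ 0x2A = 0x52.
P[5]: E(K, 0x78) = 0xED; 0x85 ⊕ 0xED = 0x68.

P[0] = 0x7A, P[1] = 0x3C, P[2] = 0x07, P[3] = 0x19, P[4] = 0x52, P[5] = 0x68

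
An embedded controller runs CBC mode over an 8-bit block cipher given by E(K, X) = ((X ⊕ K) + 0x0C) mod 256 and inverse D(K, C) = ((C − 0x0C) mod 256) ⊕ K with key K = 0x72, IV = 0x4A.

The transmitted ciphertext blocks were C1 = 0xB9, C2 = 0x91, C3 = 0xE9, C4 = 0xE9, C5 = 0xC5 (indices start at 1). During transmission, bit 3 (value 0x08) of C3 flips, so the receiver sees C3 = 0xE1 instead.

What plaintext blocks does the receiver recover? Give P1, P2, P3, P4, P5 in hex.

CBC decryption: P_i = D(K, C_i) ⊕ C_{i−1}, with C_{0} = IV.
Only C3 changed, to 0xE1. In CBC, a change in C_i garbles P_i and flips the same bit in P_{i+1}. Decrypting the received ciphertext:
P1: D(K, 0xB9) = 0xDF; 0xDF ⊕ 0x4A = 0x95.
P2: D(K, 0x91) = 0xF7; 0xF7 ⊕ 0xB9 = 0x4E.
P3: D(K, 0xE1) = 0xA7; 0xA7 ⊕ 0x91 = 0x36.
P4: D(K, 0xE9) = 0xAF; 0xAF ⊕ 0xE1 = 0x4E.
P5: D(K, 0xC5) = 0xCB; 0xCB ⊕ 0xE9 = 0x22.
Blocks that differ from the original plaintext: P3, P4.

P1 = 0x95, P2 = 0x4E, P3 = 0x36, P4 = 0x4E, P5 = 0x22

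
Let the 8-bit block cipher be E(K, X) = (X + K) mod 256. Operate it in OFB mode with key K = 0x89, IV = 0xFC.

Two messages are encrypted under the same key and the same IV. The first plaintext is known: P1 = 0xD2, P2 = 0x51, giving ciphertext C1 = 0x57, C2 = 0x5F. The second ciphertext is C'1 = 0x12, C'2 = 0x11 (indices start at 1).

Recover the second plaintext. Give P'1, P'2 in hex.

In OFB with a reused IV, both messages share the same keystream S_i, so C_i ⊕ C'_i = P_i ⊕ P'_i and thus P'_i = P_i ⊕ C_i ⊕ C'_i.
P'1: 0xD2 ⊕ 0x57 ⊕ 0x12 = 0x97.
P'2: 0x51 ⊕ 0x5F ⊕ 0x11 = 0x1F.

P'1 = 0x97, P'2 = 0x1F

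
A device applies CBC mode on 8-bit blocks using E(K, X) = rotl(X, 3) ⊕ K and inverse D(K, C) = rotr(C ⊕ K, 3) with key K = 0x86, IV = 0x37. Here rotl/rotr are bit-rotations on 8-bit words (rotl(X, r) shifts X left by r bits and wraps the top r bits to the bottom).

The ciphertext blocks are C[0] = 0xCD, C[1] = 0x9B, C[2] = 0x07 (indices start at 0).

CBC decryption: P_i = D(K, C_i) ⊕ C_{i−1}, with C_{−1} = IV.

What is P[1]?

P[1] = 0x6E

P[1]: D(K, 0x9B) = 0xA3; 0xA3 ⊕ 0xCD = 0x6E.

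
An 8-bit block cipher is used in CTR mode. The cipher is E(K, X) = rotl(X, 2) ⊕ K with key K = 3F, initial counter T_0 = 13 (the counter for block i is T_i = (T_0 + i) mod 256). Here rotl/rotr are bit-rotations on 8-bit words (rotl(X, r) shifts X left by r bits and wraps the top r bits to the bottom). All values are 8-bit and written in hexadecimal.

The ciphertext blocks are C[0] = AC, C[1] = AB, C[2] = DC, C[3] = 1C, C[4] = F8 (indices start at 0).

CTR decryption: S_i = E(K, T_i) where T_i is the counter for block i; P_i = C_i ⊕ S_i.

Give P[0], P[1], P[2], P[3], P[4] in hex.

P[0] = DF, P[1] = C4, P[2] = B7, P[3] = 7B, P[4] = 9B

P[0]: T = 13, S = E(K, T) = 73; AC ⊕ 73 = DF.
P[1]: T = 14, S = E(K, T) = 6F; AB ⊕ 6F = C4.
P[2]: T = 15, S = E(K, T) = 6B; DC ⊕ 6B = B7.
P[3]: T = 16, S = E(K, T) = 67; 1C ⊕ 67 = 7B.
P[4]: T = 17, S = E(K, T) = 63; F8 ⊕ 63 = 9B.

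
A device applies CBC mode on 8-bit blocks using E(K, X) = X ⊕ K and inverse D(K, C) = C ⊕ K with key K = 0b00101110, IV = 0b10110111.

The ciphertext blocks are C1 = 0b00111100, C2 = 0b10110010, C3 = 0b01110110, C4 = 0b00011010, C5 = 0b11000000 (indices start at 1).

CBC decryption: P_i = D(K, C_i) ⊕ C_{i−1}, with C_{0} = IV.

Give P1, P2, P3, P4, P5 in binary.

P1: D(K, 0b00111100) = 0b00010010; 0b00010010 ⊕ 0b10110111 = 0b10100101.
P2: D(K, 0b10110010) = 0b10011100; 0b10011100 ⊕ 0b00111100 = 0b10100000.
P3: D(K, 0b01110110) = 0b01011000; 0b01011000 ⊕ 0b10110010 = 0b11101010.
P4: D(K, 0b00011010) = 0b00110100; 0b00110100 ⊕ 0b01110110 = 0b01000010.
P5: D(K, 0b11000000) = 0b11101110; 0b11101110 ⊕ 0b00011010 = 0b11110100.

P1 = 0b10100101, P2 = 0b10100000, P3 = 0b11101010, P4 = 0b01000010, P5 = 0b11110100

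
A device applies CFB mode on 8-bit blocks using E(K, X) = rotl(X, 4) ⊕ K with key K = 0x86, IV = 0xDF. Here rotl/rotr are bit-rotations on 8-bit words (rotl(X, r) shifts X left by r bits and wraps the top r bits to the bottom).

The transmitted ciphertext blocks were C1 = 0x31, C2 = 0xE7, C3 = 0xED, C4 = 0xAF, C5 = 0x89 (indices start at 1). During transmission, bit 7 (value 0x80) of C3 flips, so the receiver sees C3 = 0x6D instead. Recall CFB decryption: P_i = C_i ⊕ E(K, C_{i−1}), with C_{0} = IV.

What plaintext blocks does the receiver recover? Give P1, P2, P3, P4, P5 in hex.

P1 = 0x4A, P2 = 0x72, P3 = 0x95, P4 = 0xFF, P5 = 0xF5

Only C3 changed, to 0x6D. In CFB, a change in C_i flips the same bit in P_i and garbles P_{i+1}. Decrypting the received ciphertext:
P1: E(K, 0xDF) = 0x7B; 0x31 ⊕ 0x7B = 0x4A.
P2: E(K, 0x31) = 0x95; 0xE7 ⊕ 0x95 = 0x72.
P3: E(K, 0xE7) = 0xF8; 0x6D ⊕ 0xF8 = 0x95.
P4: E(K, 0x6D) = 0x50; 0xAF ⊕ 0x50 = 0xFF.
P5: E(K, 0xAF) = 0x7C; 0x89 ⊕ 0x7C = 0xF5.
Blocks that differ from the original plaintext: P3, P4.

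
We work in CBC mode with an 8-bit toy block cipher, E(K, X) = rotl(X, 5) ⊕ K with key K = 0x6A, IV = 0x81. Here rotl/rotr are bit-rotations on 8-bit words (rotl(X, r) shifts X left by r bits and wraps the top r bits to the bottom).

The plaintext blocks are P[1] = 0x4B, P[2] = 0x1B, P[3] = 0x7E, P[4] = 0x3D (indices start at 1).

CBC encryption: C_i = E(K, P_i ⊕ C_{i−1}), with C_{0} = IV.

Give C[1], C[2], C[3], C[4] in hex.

C[1] = 0x33, C[2] = 0x6F, C[3] = 0x48, C[4] = 0xC4

C[1]: P[1] ⊕ 0x81 = 0xCA; E(K, 0xCA) = 0x33.
C[2]: P[2] ⊕ 0x33 = 0x28; E(K, 0x28) = 0x6F.
C[3]: P[3] ⊕ 0x6F = 0x11; E(K, 0x11) = 0x48.
C[4]: P[4] ⊕ 0x48 = 0x75; E(K, 0x75) = 0xC4.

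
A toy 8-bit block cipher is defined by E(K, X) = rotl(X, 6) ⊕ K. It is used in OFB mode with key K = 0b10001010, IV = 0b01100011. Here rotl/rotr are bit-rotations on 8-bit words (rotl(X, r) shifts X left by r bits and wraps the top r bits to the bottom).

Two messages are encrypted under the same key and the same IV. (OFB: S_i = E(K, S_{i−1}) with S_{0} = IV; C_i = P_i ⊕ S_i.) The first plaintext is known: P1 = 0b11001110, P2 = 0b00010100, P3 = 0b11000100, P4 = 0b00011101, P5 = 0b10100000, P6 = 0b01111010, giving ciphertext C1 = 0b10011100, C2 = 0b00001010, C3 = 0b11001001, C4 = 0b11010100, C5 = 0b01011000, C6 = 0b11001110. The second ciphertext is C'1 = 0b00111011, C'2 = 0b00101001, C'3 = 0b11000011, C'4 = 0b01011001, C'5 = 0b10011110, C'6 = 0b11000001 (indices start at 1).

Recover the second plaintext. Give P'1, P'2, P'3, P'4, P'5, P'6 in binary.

P'1 = 0b01101001, P'2 = 0b00110111, P'3 = 0b11001110, P'4 = 0b10010000, P'5 = 0b01100110, P'6 = 0b01110101

In OFB with a reused IV, both messages share the same keystream S_i, so C_i ⊕ C'_i = P_i ⊕ P'_i and thus P'_i = P_i ⊕ C_i ⊕ C'_i.
P'1: 0b11001110 ⊕ 0b10011100 ⊕ 0b00111011 = 0b01101001.
P'2: 0b00010100 ⊕ 0b00001010 ⊕ 0b00101001 = 0b00110111.
P'3: 0b11000100 ⊕ 0b11001001 ⊕ 0b11000011 = 0b11001110.
P'4: 0b00011101 ⊕ 0b11010100 ⊕ 0b01011001 = 0b10010000.
P'5: 0b10100000 ⊕ 0b01011000 ⊕ 0b10011110 = 0b01100110.
P'6: 0b01111010 ⊕ 0b11001110 ⊕ 0b11000001 = 0b01110101.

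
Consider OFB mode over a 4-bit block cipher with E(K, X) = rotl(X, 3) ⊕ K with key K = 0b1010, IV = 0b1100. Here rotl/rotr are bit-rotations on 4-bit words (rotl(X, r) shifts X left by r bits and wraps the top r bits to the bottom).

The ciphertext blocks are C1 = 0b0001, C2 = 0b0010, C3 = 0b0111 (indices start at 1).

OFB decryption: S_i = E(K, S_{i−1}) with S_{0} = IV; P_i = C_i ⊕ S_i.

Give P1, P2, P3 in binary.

P1: S = E(K, 0b1100) = 0b1100; 0b0001 ⊕ 0b1100 = 0b1101.
P2: S = E(K, 0b1100) = 0b1100; 0b0010 ⊕ 0b1100 = 0b1110.
P3: S = E(K, 0b1100) = 0b1100; 0b0111 ⊕ 0b1100 = 0b1011.

P1 = 0b1101, P2 = 0b1110, P3 = 0b1011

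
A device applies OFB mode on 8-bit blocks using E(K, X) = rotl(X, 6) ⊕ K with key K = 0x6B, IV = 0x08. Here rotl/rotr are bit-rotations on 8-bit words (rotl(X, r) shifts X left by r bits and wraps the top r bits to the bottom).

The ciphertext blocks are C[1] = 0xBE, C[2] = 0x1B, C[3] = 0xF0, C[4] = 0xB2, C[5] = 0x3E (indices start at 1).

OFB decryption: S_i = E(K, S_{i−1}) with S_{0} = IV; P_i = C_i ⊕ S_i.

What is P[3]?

P[3] = 0xD7

P[1]: S = E(K, 0x08) = 0x69; 0xBE ⊕ 0x69 = 0xD7.
P[2]: S = E(K, 0x69) = 0x31; 0x1B ⊕ 0x31 = 0x2A.
P[3]: S = E(K, 0x31) = 0x27; 0xF0 ⊕ 0x27 = 0xD7.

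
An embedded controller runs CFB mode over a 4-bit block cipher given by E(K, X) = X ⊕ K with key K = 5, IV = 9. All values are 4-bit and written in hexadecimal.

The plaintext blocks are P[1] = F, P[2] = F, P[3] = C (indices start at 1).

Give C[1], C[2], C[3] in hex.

C[1] = 3, C[2] = 9, C[3] = 0

CFB encryption: C_i = P_i ⊕ E(K, C_{i−1}), with C_{0} = IV.
C[1]: E(K, 9) = C; F ⊕ C = 3.
C[2]: E(K, 3) = 6; F ⊕ 6 = 9.
C[3]: E(K, 9) = C; C ⊕ C = 0.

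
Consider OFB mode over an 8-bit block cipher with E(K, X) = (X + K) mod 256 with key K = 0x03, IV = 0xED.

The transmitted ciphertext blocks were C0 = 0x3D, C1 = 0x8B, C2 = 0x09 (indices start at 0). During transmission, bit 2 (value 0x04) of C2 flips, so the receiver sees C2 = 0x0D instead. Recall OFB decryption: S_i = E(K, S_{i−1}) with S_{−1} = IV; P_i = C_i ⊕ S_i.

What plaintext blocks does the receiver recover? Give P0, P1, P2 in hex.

Only C2 changed, to 0x0D. In OFB, a change in C_i flips the same bit in P_i only; the keystream is unaffected. Decrypting the received ciphertext:
P0: S = E(K, 0xED) = 0xF0; 0x3D ⊕ 0xF0 = 0xCD.
P1: S = E(K, 0xF0) = 0xF3; 0x8B ⊕ 0xF3 = 0x78.
P2: S = E(K, 0xF3) = 0xF6; 0x0D ⊕ 0xF6 = 0xFB.
Blocks that differ from the original plaintext: P2.

P0 = 0xCD, P1 = 0x78, P2 = 0xFB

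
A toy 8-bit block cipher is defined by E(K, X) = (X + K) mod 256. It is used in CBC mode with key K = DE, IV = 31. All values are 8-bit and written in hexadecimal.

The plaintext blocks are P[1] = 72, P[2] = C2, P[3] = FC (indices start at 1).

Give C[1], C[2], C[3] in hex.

CBC encryption: C_i = E(K, P_i ⊕ C_{i−1}), with C_{0} = IV.
C[1]: P[1] ⊕ 31 = 43; E(K, 43) = 21.
C[2]: P[2] ⊕ 21 = E3; E(K, E3) = C1.
C[3]: P[3] ⊕ C1 = 3D; E(K, 3D) = 1B.

C[1] = 21, C[2] = C1, C[3] = 1B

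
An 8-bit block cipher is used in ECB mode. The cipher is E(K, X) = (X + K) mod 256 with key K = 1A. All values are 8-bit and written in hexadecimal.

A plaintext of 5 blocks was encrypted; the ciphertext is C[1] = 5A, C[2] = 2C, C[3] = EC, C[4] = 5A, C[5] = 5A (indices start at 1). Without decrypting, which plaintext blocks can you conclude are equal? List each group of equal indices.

ECB encrypts each block independently with the same key, so equal ciphertext blocks imply equal plaintext blocks.
C[1] = C[4] = C[5] = 5A, so P[1] = P[4] = P[5].

P[1] = P[4] = P[5]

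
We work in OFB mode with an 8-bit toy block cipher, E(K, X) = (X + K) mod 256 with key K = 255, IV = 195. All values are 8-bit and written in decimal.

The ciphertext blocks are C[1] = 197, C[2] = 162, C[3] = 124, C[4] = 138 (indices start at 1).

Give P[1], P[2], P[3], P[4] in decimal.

P[1] = 7, P[2] = 99, P[3] = 188, P[4] = 53

OFB decryption: S_i = E(K, S_{i−1}) with S_{0} = IV; P_i = C_i ⊕ S_i.
P[1]: S = E(K, 195) = 194; 197 ⊕ 194 = 7.
P[2]: S = E(K, 194) = 193; 162 ⊕ 193 = 99.
P[3]: S = E(K, 193) = 192; 124 ⊕ 192 = 188.
P[4]: S = E(K, 192) = 191; 138 ⊕ 191 = 53.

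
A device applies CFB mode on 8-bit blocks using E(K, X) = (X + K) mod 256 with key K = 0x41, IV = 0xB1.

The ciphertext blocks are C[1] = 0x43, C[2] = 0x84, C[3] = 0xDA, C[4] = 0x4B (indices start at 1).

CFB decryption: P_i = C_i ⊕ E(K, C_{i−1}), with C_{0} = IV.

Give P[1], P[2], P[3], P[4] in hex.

P[1]: E(K, 0xB1) = 0xF2; 0x43 ⊕ 0xF2 = 0xB1.
P[2]: E(K, 0x43) = 0x84; 0x84 ⊕ 0x84 = 0x00.
P[3]: E(K, 0x84) = 0xC5; 0xDA ⊕ 0xC5 = 0x1F.
P[4]: E(K, 0xDA) = 0x1B; 0x4B ⊕ 0x1B = 0x50.

P[1] = 0xB1, P[2] = 0x00, P[3] = 0x1F, P[4] = 0x50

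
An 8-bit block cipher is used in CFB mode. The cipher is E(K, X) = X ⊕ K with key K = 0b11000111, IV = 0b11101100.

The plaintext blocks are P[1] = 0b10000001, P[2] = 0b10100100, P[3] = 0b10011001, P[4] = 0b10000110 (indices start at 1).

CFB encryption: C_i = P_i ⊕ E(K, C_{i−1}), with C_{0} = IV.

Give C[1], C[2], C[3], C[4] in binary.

C[1]: E(K, 0b11101100) = 0b00101011; 0b10000001 ⊕ 0b00101011 = 0b10101010.
C[2]: E(K, 0b10101010) = 0b01101101; 0b10100100 ⊕ 0b01101101 = 0b11001001.
C[3]: E(K, 0b11001001) = 0b00001110; 0b10011001 ⊕ 0b00001110 = 0b10010111.
C[4]: E(K, 0b10010111) = 0b01010000; 0b10000110 ⊕ 0b01010000 = 0b11010110.

C[1] = 0b10101010, C[2] = 0b11001001, C[3] = 0b10010111, C[4] = 0b11010110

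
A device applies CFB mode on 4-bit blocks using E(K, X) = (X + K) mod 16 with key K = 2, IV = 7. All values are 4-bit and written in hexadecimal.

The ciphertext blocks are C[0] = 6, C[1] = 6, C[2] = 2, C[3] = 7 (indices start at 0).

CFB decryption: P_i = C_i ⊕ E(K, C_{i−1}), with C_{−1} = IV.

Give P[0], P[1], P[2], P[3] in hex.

P[0]: E(K, 7) = 9; 6 ⊕ 9 = F.
P[1]: E(K, 6) = 8; 6 ⊕ 8 = E.
P[2]: E(K, 6) = 8; 2 ⊕ 8 = A.
P[3]: E(K, 2) = 4; 7 ⊕ 4 = 3.

P[0] = F, P[1] = E, P[2] = A, P[3] = 3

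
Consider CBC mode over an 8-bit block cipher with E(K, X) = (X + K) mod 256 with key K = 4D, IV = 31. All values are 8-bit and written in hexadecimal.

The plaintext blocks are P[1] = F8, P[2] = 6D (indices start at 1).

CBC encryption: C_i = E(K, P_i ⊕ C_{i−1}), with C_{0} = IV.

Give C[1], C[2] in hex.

C[1] = 16, C[2] = C8

C[1]: P[1] ⊕ 31 = C9; E(K, C9) = 16.
C[2]: P[2] ⊕ 16 = 7B; E(K, 7B) = C8.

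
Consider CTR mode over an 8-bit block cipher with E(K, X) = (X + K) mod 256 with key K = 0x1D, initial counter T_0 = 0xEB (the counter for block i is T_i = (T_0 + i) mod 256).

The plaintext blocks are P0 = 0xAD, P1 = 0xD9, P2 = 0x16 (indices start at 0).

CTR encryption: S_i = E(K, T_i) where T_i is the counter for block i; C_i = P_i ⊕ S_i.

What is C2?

C2 = 0x1C

C0: T = 0xEB, S = E(K, T) = 0x08; 0xAD ⊕ 0x08 = 0xA5.
C1: T = 0xEC, S = E(K, T) = 0x09; 0xD9 ⊕ 0x09 = 0xD0.
C2: T = 0xED, S = E(K, T) = 0x0A; 0x16 ⊕ 0x0A = 0x1C.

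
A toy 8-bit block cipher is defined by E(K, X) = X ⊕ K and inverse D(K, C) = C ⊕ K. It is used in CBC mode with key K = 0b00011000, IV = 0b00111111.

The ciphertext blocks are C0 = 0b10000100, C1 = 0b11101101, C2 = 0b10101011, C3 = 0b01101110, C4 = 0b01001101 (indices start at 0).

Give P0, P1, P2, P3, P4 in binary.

P0 = 0b10100011, P1 = 0b01110001, P2 = 0b01011110, P3 = 0b11011101, P4 = 0b00111011

CBC decryption: P_i = D(K, C_i) ⊕ C_{i−1}, with C_{−1} = IV.
P0: D(K, 0b10000100) = 0b10011100; 0b10011100 ⊕ 0b00111111 = 0b10100011.
P1: D(K, 0b11101101) = 0b11110101; 0b11110101 ⊕ 0b10000100 = 0b01110001.
P2: D(K, 0b10101011) = 0b10110011; 0b10110011 ⊕ 0b11101101 = 0b01011110.
P3: D(K, 0b01101110) = 0b01110110; 0b01110110 ⊕ 0b10101011 = 0b11011101.
P4: D(K, 0b01001101) = 0b01010101; 0b01010101 ⊕ 0b01101110 = 0b00111011.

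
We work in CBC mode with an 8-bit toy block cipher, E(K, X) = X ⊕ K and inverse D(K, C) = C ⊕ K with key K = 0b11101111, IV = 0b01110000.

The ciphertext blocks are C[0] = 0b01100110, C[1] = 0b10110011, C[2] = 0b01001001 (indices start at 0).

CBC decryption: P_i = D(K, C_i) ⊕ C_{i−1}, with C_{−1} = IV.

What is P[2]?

P[2] = 0b00010101

P[2]: D(K, 0b01001001) = 0b10100110; 0b10100110 ⊕ 0b10110011 = 0b00010101.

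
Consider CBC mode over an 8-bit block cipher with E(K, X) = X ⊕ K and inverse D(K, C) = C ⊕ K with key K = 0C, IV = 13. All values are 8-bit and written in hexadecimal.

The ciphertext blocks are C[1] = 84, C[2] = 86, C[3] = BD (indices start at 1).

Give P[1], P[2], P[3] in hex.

P[1] = 9B, P[2] = 0E, P[3] = 37

CBC decryption: P_i = D(K, C_i) ⊕ C_{i−1}, with C_{0} = IV.
P[1]: D(K, 84) = 88; 88 ⊕ 13 = 9B.
P[2]: D(K, 86) = 8A; 8A ⊕ 84 = 0E.
P[3]: D(K, BD) = B1; B1 ⊕ 86 = 37.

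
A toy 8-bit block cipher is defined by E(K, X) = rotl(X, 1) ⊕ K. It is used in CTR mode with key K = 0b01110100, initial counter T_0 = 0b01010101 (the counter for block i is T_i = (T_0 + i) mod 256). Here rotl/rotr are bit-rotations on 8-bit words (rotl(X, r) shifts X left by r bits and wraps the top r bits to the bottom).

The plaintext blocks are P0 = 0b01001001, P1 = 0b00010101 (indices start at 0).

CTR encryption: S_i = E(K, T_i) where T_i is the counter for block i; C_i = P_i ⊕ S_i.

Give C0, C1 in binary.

C0 = 0b10010111, C1 = 0b11001101

C0: T = 0b01010101, S = E(K, T) = 0b11011110; 0b01001001 ⊕ 0b11011110 = 0b10010111.
C1: T = 0b01010110, S = E(K, T) = 0b11011000; 0b00010101 ⊕ 0b11011000 = 0b11001101.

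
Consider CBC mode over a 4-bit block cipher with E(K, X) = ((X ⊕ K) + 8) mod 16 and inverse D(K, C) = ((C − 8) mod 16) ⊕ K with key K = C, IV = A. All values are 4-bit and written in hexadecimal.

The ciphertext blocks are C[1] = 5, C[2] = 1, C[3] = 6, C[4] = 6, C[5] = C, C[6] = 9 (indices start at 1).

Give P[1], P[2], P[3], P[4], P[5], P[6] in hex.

P[1] = B, P[2] = 0, P[3] = 3, P[4] = 4, P[5] = E, P[6] = 1

CBC decryption: P_i = D(K, C_i) ⊕ C_{i−1}, with C_{0} = IV.
P[1]: D(K, 5) = 1; 1 ⊕ A = B.
P[2]: D(K, 1) = 5; 5 ⊕ 5 = 0.
P[3]: D(K, 6) = 2; 2 ⊕ 1 = 3.
P[4]: D(K, 6) = 2; 2 ⊕ 6 = 4.
P[5]: D(K, C) = 8; 8 ⊕ 6 = E.
P[6]: D(K, 9) = D; D ⊕ C = 1.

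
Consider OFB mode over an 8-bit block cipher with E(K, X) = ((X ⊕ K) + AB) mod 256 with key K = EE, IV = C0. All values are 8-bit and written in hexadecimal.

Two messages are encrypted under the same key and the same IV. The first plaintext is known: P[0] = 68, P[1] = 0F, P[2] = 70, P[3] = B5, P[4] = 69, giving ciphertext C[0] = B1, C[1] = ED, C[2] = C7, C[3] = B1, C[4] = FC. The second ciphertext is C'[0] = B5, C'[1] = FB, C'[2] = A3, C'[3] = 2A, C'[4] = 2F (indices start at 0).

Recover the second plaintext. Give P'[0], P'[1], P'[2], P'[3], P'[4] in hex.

P'[0] = 6C, P'[1] = 19, P'[2] = 14, P'[3] = 2E, P'[4] = BA

In OFB with a reused IV, both messages share the same keystream S_i, so C_i ⊕ C'_i = P_i ⊕ P'_i and thus P'_i = P_i ⊕ C_i ⊕ C'_i.
P'[0]: 68 ⊕ B1 ⊕ B5 = 6C.
P'[1]: 0F ⊕ ED ⊕ FB = 19.
P'[2]: 70 ⊕ C7 ⊕ A3 = 14.
P'[3]: B5 ⊕ B1 ⊕ 2A = 2E.
P'[4]: 69 ⊕ FC ⊕ 2F = BA.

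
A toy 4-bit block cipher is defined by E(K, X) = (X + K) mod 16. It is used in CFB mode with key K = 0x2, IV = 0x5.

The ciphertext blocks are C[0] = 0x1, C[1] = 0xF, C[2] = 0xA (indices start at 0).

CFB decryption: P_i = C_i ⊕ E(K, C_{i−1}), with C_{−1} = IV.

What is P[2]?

P[2]: E(K, 0xF) = 0x1; 0xA ⊕ 0x1 = 0xB.

P[2] = 0xB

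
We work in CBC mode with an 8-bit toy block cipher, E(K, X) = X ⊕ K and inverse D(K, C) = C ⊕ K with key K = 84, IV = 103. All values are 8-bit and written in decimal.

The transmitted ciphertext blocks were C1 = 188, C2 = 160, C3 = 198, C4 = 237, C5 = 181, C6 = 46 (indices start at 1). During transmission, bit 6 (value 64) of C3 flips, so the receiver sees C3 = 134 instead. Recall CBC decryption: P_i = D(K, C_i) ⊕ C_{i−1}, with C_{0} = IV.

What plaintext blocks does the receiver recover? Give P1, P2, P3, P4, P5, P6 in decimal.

Only C3 changed, to 134. In CBC, a change in C_i garbles P_i and flips the same bit in P_{i+1}. Decrypting the received ciphertext:
P1: D(K, 188) = 232; 232 ⊕ 103 = 143.
P2: D(K, 160) = 244; 244 ⊕ 188 = 72.
P3: D(K, 134) = 210; 210 ⊕ 160 = 114.
P4: D(K, 237) = 185; 185 ⊕ 134 = 63.
P5: D(K, 181) = 225; 225 ⊕ 237 = 12.
P6: D(K, 46) = 122; 122 ⊕ 181 = 207.
Blocks that differ from the original plaintext: P3, P4.

P1 = 143, P2 = 72, P3 = 114, P4 = 63, P5 = 12, P6 = 207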